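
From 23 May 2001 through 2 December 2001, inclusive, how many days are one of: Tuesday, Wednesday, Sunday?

23 May 2001 is a Wednesday.
The range spans 194 days (inclusive of both endpoints).
194 = 7 × 27 + 5, so there are 27 full weeks plus 5 extra days.
Each full week contributes 3 days from the set (Tue, Wed, Sun): 27 × 3 = 81.
The 5 extra days are Wednesday, Thursday, Friday, Saturday, Sunday — 2 of them qualify.
Total: 81 + 2 = 83.

83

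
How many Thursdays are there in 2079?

2079-01-01 is a Sunday.
From 2079-01-01 to 2079-12-31 is 365 days inclusive.
365 = 7 × 52 + 1, so there are 52 full weeks plus 1 extra day.
Each full week contributes one Thursday: 52 so far.
The 1 extra day is Sun — none qualify.
Total: 52 + 0 = 52.

52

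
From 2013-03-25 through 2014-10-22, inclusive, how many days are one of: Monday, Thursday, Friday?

2013-03-25 is a Monday.
From 2013-03-25 to 2014-10-22 is 577 days inclusive.
577 = 7 × 82 + 3, so there are 82 full weeks plus 3 extra days.
Each full week contributes 3 days from the set (Mon, Thu, Fri): 82 × 3 = 246.
The 3 extra days are Mon, Tue, Wed — 1 of them qualifies.
Total: 246 + 1 = 247.

247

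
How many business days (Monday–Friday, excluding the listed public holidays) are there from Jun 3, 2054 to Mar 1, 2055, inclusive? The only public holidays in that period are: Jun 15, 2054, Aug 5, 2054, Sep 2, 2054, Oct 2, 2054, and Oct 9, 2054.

189 business days

Jun 3, 2054 is a Wednesday.
The range spans 272 days (inclusive of both endpoints).
272 = 7 × 38 + 6, so there are 38 full weeks plus 6 extra days.
Each full week contributes 5 weekdays (Mon–Fri): 38 × 5 = 190.
The 6 extra days are Wed, Thu, Fri, Sat, Sun, Mon — 4 of them qualify.
Total: 190 + 4 = 194.
Holidays: Jun 15, 2054 (Mon); Aug 5, 2054 (Wed); Sep 2, 2054 (Wed); Oct 2, 2054 (Fri); Oct 9, 2054 (Fri).
All 5 holidays fall on weekdays, so subtract 5.
Business days: 194 − 5 = 189.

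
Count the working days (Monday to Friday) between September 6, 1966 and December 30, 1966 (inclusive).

September 6, 1966 is a Tuesday.
That's 116 days from start to end, counting both.
116 = 7 × 16 + 4, so there are 16 full weeks plus 4 extra days.
Each full week contributes 5 weekdays (Mon–Fri): 16 × 5 = 80.
The 4 extra days are Tuesday, Wednesday, Thursday, Friday — 4 of them qualify.
Total: 80 + 4 = 84.

84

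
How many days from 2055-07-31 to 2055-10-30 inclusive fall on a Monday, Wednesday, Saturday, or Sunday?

2055-07-31 is a Saturday.
That's 92 days from start to end, counting both.
92 = 7 × 13 + 1, so there are 13 full weeks plus 1 extra day.
Each full week contributes 4 days from the set (Mon, Wed, Sat, Sun): 13 × 4 = 52.
The 1 extra day is Saturday — 1 of them qualifies.
Total: 52 + 1 = 53.

53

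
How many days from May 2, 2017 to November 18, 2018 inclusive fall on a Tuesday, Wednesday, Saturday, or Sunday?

324

May 2, 2017 is a Tuesday.
That's 566 days from start to end, counting both.
566 = 7 × 80 + 6, so there are 80 full weeks plus 6 extra days.
Each full week contributes 4 days from the set (Tue, Wed, Sat, Sun): 80 × 4 = 320.
The 6 extra days are Tuesday, Wednesday, Thursday, Friday, Saturday, Sunday — 4 of them qualify.
Total: 320 + 4 = 324.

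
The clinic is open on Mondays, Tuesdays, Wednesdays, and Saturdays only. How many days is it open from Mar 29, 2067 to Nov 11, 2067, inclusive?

130

Mar 29, 2067 is a Tuesday.
From Mar 29, 2067 to Nov 11, 2067 is 228 days inclusive.
228 = 7 × 32 + 4, so there are 32 full weeks plus 4 extra days.
Each full week contributes 4 days from the set (Mon, Tue, Wed, Sat): 32 × 4 = 128.
The 4 extra days are Tue, Wed, Thu, Fri — 2 of them qualify.
Total: 128 + 2 = 130.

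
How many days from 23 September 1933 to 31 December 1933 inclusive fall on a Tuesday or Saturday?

23 September 1933 is a Saturday.
That's 100 days from start to end, counting both.
100 = 7 × 14 + 2, so there are 14 full weeks plus 2 extra days.
Each full week contributes 2 days from the set (Tue, Sat): 14 × 2 = 28.
The 2 extra days are Saturday, Sunday — 1 of them qualifies.
Total: 28 + 1 = 29.

29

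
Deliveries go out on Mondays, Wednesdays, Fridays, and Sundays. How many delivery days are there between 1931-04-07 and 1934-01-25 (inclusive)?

1931-04-07 is a Tuesday.
The range spans 1025 days (inclusive of both endpoints).
1025 = 7 × 146 + 3, so there are 146 full weeks plus 3 extra days.
Each full week contributes 4 days from the set (Mon, Wed, Fri, Sun): 146 × 4 = 584.
The 3 extra days are Tue, Wed, Thu — 1 of them qualifies.
Total: 584 + 1 = 585.

585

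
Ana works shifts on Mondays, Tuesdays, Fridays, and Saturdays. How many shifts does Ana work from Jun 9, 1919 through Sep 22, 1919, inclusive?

Jun 9, 1919 is a Monday.
From Jun 9, 1919 to Sep 22, 1919 is 106 days inclusive.
106 = 7 × 15 + 1, so there are 15 full weeks plus 1 extra day.
Each full week contributes 4 days from the set (Mon, Tue, Fri, Sat): 15 × 4 = 60.
The 1 extra day is Monday — 1 of them qualifies.
Total: 60 + 1 = 61.

61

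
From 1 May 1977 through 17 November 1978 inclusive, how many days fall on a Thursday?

81 Thursdays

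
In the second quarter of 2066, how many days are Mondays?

Apr 1, 2066 is a Thursday.
The range spans 91 days (inclusive of both endpoints).
91 = 7 × 13, so the span is exactly 13 full weeks.
Each full week contributes one Monday: 13 so far.
Total: 13.

13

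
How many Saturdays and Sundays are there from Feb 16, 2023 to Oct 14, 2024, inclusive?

174

Feb 16, 2023 is a Thursday.
The range spans 607 days (inclusive of both endpoints).
607 = 7 × 86 + 5, so there are 86 full weeks plus 5 extra days.
Each full week contributes 2 weekend days (Sat, Sun): 86 × 2 = 172.
The 5 extra days are Thursday, Friday, Saturday, Sunday, Monday — 2 of them qualify.
Total: 172 + 2 = 174.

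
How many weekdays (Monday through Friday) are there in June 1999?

22

1999-06-01 is a Tuesday.
The range spans 30 days (inclusive of both endpoints).
30 = 7 × 4 + 2, so there are 4 full weeks plus 2 extra days.
Each full week contributes 5 weekdays (Mon–Fri): 4 × 5 = 20.
The 2 extra days are Tue, Wed — 2 of them qualify.
Total: 20 + 2 = 22.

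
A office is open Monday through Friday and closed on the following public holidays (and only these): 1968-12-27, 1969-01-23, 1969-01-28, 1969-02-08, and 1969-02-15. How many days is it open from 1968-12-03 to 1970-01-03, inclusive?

281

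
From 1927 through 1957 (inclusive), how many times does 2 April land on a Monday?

5

Day of week of April 2 in each year:
1927: Sat, 1928: Mon ✓, 1929: Tue, 1930: Wed, 1931: Thu, 1932: Sat, 1933: Sun, 1934: Mon ✓, 1935: Tue, 1936: Thu, 1937: Fri, 1938: Sat, 1939: Sun, 1940: Tue, 1941: Wed, 1942: Thu, 1943: Fri, 1944: Sun, 1945: Mon ✓, 1946: Tue, 1947: Wed, 1948: Fri, 1949: Sat, 1950: Sun, 1951: Mon ✓, 1952: Wed, 1953: Thu, 1954: Fri, 1955: Sat, 1956: Mon ✓, 1957: Tue
Mondays: 1928, 1934, 1945, 1951, 1956.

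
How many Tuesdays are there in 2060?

52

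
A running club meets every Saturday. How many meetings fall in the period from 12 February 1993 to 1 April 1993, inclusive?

7

12 February 1993 is a Friday.
From 12 February 1993 to 1 April 1993 is 49 days inclusive.
49 = 7 × 7, so the span is exactly 7 full weeks.
Each full week contributes one Saturday: 7 so far.
Total: 7.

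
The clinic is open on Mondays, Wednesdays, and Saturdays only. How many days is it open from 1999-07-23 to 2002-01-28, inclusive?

1999-07-23 is a Friday.
From 1999-07-23 to 2002-01-28 is 921 days inclusive.
921 = 7 × 131 + 4, so there are 131 full weeks plus 4 extra days.
Each full week contributes 3 days from the set (Mon, Wed, Sat): 131 × 3 = 393.
The 4 extra days are Fri, Sat, Sun, Mon — 2 of them qualify.
Total: 393 + 2 = 395.

395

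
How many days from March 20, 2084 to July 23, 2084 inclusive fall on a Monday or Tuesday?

36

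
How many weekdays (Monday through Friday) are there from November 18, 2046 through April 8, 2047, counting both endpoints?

101

November 18, 2046 is a Sunday.
That's 142 days from start to end, counting both.
142 = 7 × 20 + 2, so there are 20 full weeks plus 2 extra days.
Each full week contributes 5 weekdays (Mon–Fri): 20 × 5 = 100.
The 2 extra days are Sunday, Monday — 1 of them qualifies.
Total: 100 + 1 = 101.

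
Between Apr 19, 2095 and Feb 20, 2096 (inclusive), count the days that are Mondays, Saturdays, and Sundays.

132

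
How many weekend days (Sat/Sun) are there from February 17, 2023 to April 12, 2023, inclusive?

16

February 17, 2023 is a Friday.
From February 17, 2023 to April 12, 2023 is 55 days inclusive.
55 = 7 × 7 + 6, so there are 7 full weeks plus 6 extra days.
Each full week contributes 2 weekend days (Sat, Sun): 7 × 2 = 14.
The 6 extra days are Friday, Saturday, Sunday, Monday, Tuesday, Wednesday — 2 of them qualify.
Total: 14 + 2 = 16.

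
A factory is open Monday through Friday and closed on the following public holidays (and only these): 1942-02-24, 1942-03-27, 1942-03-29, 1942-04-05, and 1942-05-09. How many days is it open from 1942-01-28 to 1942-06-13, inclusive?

96 working days

1942-01-28 is a Wednesday.
The range spans 137 days (inclusive of both endpoints).
137 = 7 × 19 + 4, so there are 19 full weeks plus 4 extra days.
Each full week contributes 5 weekdays (Mon–Fri): 19 × 5 = 95.
The 4 extra days are Wednesday, Thursday, Friday, Saturday — 3 of them qualify.
Total: 95 + 3 = 98.
Holidays: 1942-02-24 (Tue); 1942-03-27 (Fri); 1942-03-29 (Sun); 1942-04-05 (Sun); 1942-05-09 (Sat).
2 of the 5 holidays fall on weekdays; the rest are weekends and were already excluded.
Business days: 98 − 2 = 96.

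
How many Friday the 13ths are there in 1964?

2

The 13th falls on a Friday when the month's 13th has weekday Fri.
Jan 13 is Mon; Feb 13 is Thu; Mar 13 is Fri ✓; Apr 13 is Mon; May 13 is Wed; Jun 13 is Sat; Jul 13 is Mon; Aug 13 is Thu; Sep 13 is Sun; Oct 13 is Tue; Nov 13 is Fri ✓; Dec 13 is Sun.
Friday the 13ths: Mar, Nov.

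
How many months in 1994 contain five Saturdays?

A month has five Saturdays exactly when Saturday falls within its first (length − 28) days.
Jan: 31 days, starts Sat → 5 of Sat, Sun, Mon ✓
Feb: 28 days, starts Tue → 5 of (none)
Mar: 31 days, starts Tue → 5 of Tue, Wed, Thu
Apr: 30 days, starts Fri → 5 of Fri, Sat ✓
May: 31 days, starts Sun → 5 of Sun, Mon, Tue
Jun: 30 days, starts Wed → 5 of Wed, Thu
Jul: 31 days, starts Fri → 5 of Fri, Sat, Sun ✓
Aug: 31 days, starts Mon → 5 of Mon, Tue, Wed
Sep: 30 days, starts Thu → 5 of Thu, Fri
Oct: 31 days, starts Sat → 5 of Sat, Sun, Mon ✓
Nov: 30 days, starts Tue → 5 of Tue, Wed
Dec: 31 days, starts Thu → 5 of Thu, Fri, Sat ✓
Months with five Saturdays: Jan, Apr, Jul, Oct, Dec.

5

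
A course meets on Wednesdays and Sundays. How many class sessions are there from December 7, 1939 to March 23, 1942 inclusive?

December 7, 1939 is a Thursday.
That's 838 days from start to end, counting both.
838 = 7 × 119 + 5, so there are 119 full weeks plus 5 extra days.
Each full week contributes 2 days from the set (Wed, Sun): 119 × 2 = 238.
The 5 extra days are Thursday, Friday, Saturday, Sunday, Monday — 1 of them qualifies.
Total: 238 + 1 = 239.

239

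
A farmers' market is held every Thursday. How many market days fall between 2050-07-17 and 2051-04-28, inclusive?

41

2050-07-17 is a Sunday.
The range spans 286 days (inclusive of both endpoints).
286 = 7 × 40 + 6, so there are 40 full weeks plus 6 extra days.
Each full week contributes one Thursday: 40 so far.
The 6 extra days are Sunday, Monday, Tuesday, Wednesday, Thursday, Friday — 1 of them qualifies.
Total: 40 + 1 = 41.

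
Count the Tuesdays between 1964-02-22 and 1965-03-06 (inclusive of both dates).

1964-02-22 is a Saturday.
From 1964-02-22 to 1965-03-06 is 379 days inclusive.
379 = 7 × 54 + 1, so there are 54 full weeks plus 1 extra day.
Each full week contributes one Tuesday: 54 so far.
The 1 extra day is Saturday — none qualify.
Total: 54 + 0 = 54.

54 Tuesdays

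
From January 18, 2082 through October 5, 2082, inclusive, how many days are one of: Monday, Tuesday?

75

January 18, 2082 is a Sunday.
That's 261 days from start to end, counting both.
261 = 7 × 37 + 2, so there are 37 full weeks plus 2 extra days.
Each full week contributes 2 days from the set (Mon, Tue): 37 × 2 = 74.
The 2 extra days are Sunday, Monday — 1 of them qualifies.
Total: 74 + 1 = 75.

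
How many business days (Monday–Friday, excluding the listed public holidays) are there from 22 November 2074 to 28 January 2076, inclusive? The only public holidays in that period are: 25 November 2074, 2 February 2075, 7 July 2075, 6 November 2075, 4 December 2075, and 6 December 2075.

306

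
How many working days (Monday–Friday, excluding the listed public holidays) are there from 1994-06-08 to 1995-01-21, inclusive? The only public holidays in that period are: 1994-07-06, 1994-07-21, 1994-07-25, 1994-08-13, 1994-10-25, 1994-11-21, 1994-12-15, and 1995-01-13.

156 working days

1994-06-08 is a Wednesday.
From 1994-06-08 to 1995-01-21 is 228 days inclusive.
228 = 7 × 32 + 4, so there are 32 full weeks plus 4 extra days.
Each full week contributes 5 weekdays (Mon–Fri): 32 × 5 = 160.
The 4 extra days are Wed, Thu, Fri, Sat — 3 of them qualify.
Total: 160 + 3 = 163.
Holidays: 1994-07-06 (Wed); 1994-07-21 (Thu); 1994-07-25 (Mon); 1994-08-13 (Sat); 1994-10-25 (Tue); 1994-11-21 (Mon); 1994-12-15 (Thu); 1995-01-13 (Fri).
7 of the 8 holidays fall on weekdays; the rest are weekends and were already excluded.
Business days: 163 − 7 = 156.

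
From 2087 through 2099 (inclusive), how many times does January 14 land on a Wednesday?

Day of week of January 14 in each year:
2087: Tue, 2088: Wed ✓, 2089: Fri, 2090: Sat, 2091: Sun, 2092: Mon, 2093: Wed ✓, 2094: Thu, 2095: Fri, 2096: Sat, 2097: Mon, 2098: Tue, 2099: Wed ✓
Wednesdays: 2088, 2093, 2099.

3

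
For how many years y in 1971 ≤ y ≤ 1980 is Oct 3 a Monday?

Day of week of October 3 in each year:
1971: Sun, 1972: Tue, 1973: Wed, 1974: Thu, 1975: Fri, 1976: Sun, 1977: Mon ✓, 1978: Tue, 1979: Wed, 1980: Fri
Mondays: 1977.

1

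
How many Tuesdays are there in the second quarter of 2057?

2057-04-01 is a Sunday.
From 2057-04-01 to 2057-06-30 is 91 days inclusive.
91 = 7 × 13, so the span is exactly 13 full weeks.
Each full week contributes one Tuesday: 13 so far.
Total: 13.

13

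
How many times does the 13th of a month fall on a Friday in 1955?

The 13th falls on a Friday when the month's 13th has weekday Fri.
Jan 13 is Thu; Feb 13 is Sun; Mar 13 is Sun; Apr 13 is Wed; May 13 is Fri ✓; Jun 13 is Mon; Jul 13 is Wed; Aug 13 is Sat; Sep 13 is Tue; Oct 13 is Thu; Nov 13 is Sun; Dec 13 is Tue.
Friday the 13ths: May.

1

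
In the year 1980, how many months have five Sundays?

4

A month has five Sundays exactly when Sunday falls within its first (length − 28) days.
Jan: 31 days, starts Tue → 5 of Tue, Wed, Thu
Feb: 29 days, starts Fri → 5 of Fri
Mar: 31 days, starts Sat → 5 of Sat, Sun, Mon ✓
Apr: 30 days, starts Tue → 5 of Tue, Wed
May: 31 days, starts Thu → 5 of Thu, Fri, Sat
Jun: 30 days, starts Sun → 5 of Sun, Mon ✓
Jul: 31 days, starts Tue → 5 of Tue, Wed, Thu
Aug: 31 days, starts Fri → 5 of Fri, Sat, Sun ✓
Sep: 30 days, starts Mon → 5 of Mon, Tue
Oct: 31 days, starts Wed → 5 of Wed, Thu, Fri
Nov: 30 days, starts Sat → 5 of Sat, Sun ✓
Dec: 31 days, starts Mon → 5 of Mon, Tue, Wed
Months with five Sundays: Mar, Jun, Aug, Nov.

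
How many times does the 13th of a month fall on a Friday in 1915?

1

The 13th falls on a Friday when the month's 13th has weekday Fri.
Jan 13 is Wed; Feb 13 is Sat; Mar 13 is Sat; Apr 13 is Tue; May 13 is Thu; Jun 13 is Sun; Jul 13 is Tue; Aug 13 is Fri ✓; Sep 13 is Mon; Oct 13 is Wed; Nov 13 is Sat; Dec 13 is Mon.
Friday the 13ths: Aug.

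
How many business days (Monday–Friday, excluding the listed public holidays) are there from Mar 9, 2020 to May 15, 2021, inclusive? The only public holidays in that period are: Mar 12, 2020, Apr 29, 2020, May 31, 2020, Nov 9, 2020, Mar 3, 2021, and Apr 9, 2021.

305

Mar 9, 2020 is a Monday.
That's 433 days from start to end, counting both.
433 = 7 × 61 + 6, so there are 61 full weeks plus 6 extra days.
Each full week contributes 5 weekdays (Mon–Fri): 61 × 5 = 305.
The 6 extra days are Monday, Tuesday, Wednesday, Thursday, Friday, Saturday — 5 of them qualify.
Total: 305 + 5 = 310.
Holidays: Mar 12, 2020 (Thu); Apr 29, 2020 (Wed); May 31, 2020 (Sun); Nov 9, 2020 (Mon); Mar 3, 2021 (Wed); Apr 9, 2021 (Fri).
5 of the 6 holidays fall on weekdays; the rest are weekends and were already excluded.
Business days: 310 − 5 = 305.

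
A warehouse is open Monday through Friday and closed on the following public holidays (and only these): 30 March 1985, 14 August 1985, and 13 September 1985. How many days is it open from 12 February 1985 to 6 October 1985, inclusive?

167 working days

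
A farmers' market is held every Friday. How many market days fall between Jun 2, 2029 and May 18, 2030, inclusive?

50

Jun 2, 2029 is a Saturday.
That's 351 days from start to end, counting both.
351 = 7 × 50 + 1, so there are 50 full weeks plus 1 extra day.
Each full week contributes one Friday: 50 so far.
The 1 extra day is Saturday — none qualify.
Total: 50 + 0 = 50.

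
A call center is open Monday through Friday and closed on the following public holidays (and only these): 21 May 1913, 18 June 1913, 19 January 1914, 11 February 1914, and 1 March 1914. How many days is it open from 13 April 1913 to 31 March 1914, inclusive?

248 working days

13 April 1913 is a Sunday.
That's 353 days from start to end, counting both.
353 = 7 × 50 + 3, so there are 50 full weeks plus 3 extra days.
Each full week contributes 5 weekdays (Mon–Fri): 50 × 5 = 250.
The 3 extra days are Sunday, Monday, Tuesday — 2 of them qualify.
Total: 250 + 2 = 252.
Holidays: 21 May 1913 (Wed); 18 June 1913 (Wed); 19 January 1914 (Mon); 11 February 1914 (Wed); 1 March 1914 (Sun).
4 of the 5 holidays fall on weekdays; the rest are weekends and were already excluded.
Business days: 252 − 4 = 248.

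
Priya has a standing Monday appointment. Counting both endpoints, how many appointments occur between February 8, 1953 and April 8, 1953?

February 8, 1953 is a Sunday.
From February 8, 1953 to April 8, 1953 is 60 days inclusive.
60 = 7 × 8 + 4, so there are 8 full weeks plus 4 extra days.
Each full week contributes one Monday: 8 so far.
The 4 extra days are Sun, Mon, Tue, Wed — 1 of them qualifies.
Total: 8 + 1 = 9.

9 Mondays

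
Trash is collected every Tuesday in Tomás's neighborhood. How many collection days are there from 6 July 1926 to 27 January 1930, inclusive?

6 July 1926 is a Tuesday.
The range spans 1302 days (inclusive of both endpoints).
1302 = 7 × 186, so the span is exactly 186 full weeks.
Each full week contributes one Tuesday: 186 so far.
Total: 186.

186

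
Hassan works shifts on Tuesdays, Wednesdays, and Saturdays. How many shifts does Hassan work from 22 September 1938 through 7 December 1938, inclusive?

33

22 September 1938 is a Thursday.
That's 77 days from start to end, counting both.
77 = 7 × 11, so the span is exactly 11 full weeks.
Each full week contributes 3 days from the set (Tue, Wed, Sat): 11 × 3 = 33.
Total: 33.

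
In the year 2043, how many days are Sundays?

January 1, 2043 is a Thursday.
The range spans 365 days (inclusive of both endpoints).
365 = 7 × 52 + 1, so there are 52 full weeks plus 1 extra day.
Each full week contributes one Sunday: 52 so far.
The 1 extra day is Thu — none qualify.
Total: 52 + 0 = 52.

52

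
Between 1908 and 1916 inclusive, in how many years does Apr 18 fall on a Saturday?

2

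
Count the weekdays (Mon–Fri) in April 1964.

22 weekdays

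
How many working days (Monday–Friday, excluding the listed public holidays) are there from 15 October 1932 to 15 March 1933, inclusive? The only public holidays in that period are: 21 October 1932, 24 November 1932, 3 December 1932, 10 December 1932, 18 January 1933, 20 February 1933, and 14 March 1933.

15 October 1932 is a Saturday.
The range spans 152 days (inclusive of both endpoints).
152 = 7 × 21 + 5, so there are 21 full weeks plus 5 extra days.
Each full week contributes 5 weekdays (Mon–Fri): 21 × 5 = 105.
The 5 extra days are Saturday, Sunday, Monday, Tuesday, Wednesday — 3 of them qualify.
Total: 105 + 3 = 108.
Holidays: 21 October 1932 (Fri); 24 November 1932 (Thu); 3 December 1932 (Sat); 10 December 1932 (Sat); 18 January 1933 (Wed); 20 February 1933 (Mon); 14 March 1933 (Tue).
5 of the 7 holidays fall on weekdays; the rest are weekends and were already excluded.
Business days: 108 − 5 = 103.

103 working days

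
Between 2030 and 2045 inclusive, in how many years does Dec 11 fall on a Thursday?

Day of week of December 11 in each year:
2030: Wed, 2031: Thu ✓, 2032: Sat, 2033: Sun, 2034: Mon, 2035: Tue, 2036: Thu ✓, 2037: Fri, 2038: Sat, 2039: Sun, 2040: Tue, 2041: Wed, 2042: Thu ✓, 2043: Fri, 2044: Sun, 2045: Mon
Thursdays: 2031, 2036, 2042.

3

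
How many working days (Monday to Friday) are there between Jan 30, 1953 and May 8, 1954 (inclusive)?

331

Jan 30, 1953 is a Friday.
That's 464 days from start to end, counting both.
464 = 7 × 66 + 2, so there are 66 full weeks plus 2 extra days.
Each full week contributes 5 weekdays (Mon–Fri): 66 × 5 = 330.
The 2 extra days are Fri, Sat — 1 of them qualifies.
Total: 330 + 1 = 331.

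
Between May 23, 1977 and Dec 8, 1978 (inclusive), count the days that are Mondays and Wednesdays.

162

May 23, 1977 is a Monday.
From May 23, 1977 to Dec 8, 1978 is 565 days inclusive.
565 = 7 × 80 + 5, so there are 80 full weeks plus 5 extra days.
Each full week contributes 2 days from the set (Mon, Wed): 80 × 2 = 160.
The 5 extra days are Monday, Tuesday, Wednesday, Thursday, Friday — 2 of them qualify.
Total: 160 + 2 = 162.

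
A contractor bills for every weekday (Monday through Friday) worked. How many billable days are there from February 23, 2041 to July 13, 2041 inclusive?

100

February 23, 2041 is a Saturday.
From February 23, 2041 to July 13, 2041 is 141 days inclusive.
141 = 7 × 20 + 1, so there are 20 full weeks plus 1 extra day.
Each full week contributes 5 weekdays (Mon–Fri): 20 × 5 = 100.
The 1 extra day is Saturday — none qualify.
Total: 100 + 0 = 100.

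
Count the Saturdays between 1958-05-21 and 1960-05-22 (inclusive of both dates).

105 Saturdays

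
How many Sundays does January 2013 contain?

4

January 1, 2013 is a Tuesday.
From January 1, 2013 to January 31, 2013 is 31 days inclusive.
31 = 7 × 4 + 3, so there are 4 full weeks plus 3 extra days.
Each full week contributes one Sunday: 4 so far.
The 3 extra days are Tuesday, Wednesday, Thursday — none qualify.
Total: 4 + 0 = 4.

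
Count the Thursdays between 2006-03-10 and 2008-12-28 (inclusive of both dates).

146

2006-03-10 is a Friday.
From 2006-03-10 to 2008-12-28 is 1025 days inclusive.
1025 = 7 × 146 + 3, so there are 146 full weeks plus 3 extra days.
Each full week contributes one Thursday: 146 so far.
The 3 extra days are Friday, Saturday, Sunday — none qualify.
Total: 146 + 0 = 146.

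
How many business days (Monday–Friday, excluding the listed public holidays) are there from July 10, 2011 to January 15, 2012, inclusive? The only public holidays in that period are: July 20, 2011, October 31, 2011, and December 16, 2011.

132

July 10, 2011 is a Sunday.
The range spans 190 days (inclusive of both endpoints).
190 = 7 × 27 + 1, so there are 27 full weeks plus 1 extra day.
Each full week contributes 5 weekdays (Mon–Fri): 27 × 5 = 135.
The 1 extra day is Sunday — none qualify.
Total: 135 + 0 = 135.
Holidays: July 20, 2011 (Wed); October 31, 2011 (Mon); December 16, 2011 (Fri).
All 3 holidays fall on weekdays, so subtract 3.
Business days: 135 − 3 = 132.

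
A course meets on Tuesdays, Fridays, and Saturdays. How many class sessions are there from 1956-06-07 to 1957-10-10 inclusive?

1956-06-07 is a Thursday.
That's 491 days from start to end, counting both.
491 = 7 × 70 + 1, so there are 70 full weeks plus 1 extra day.
Each full week contributes 3 days from the set (Tue, Fri, Sat): 70 × 3 = 210.
The 1 extra day is Thursday — none qualify.
Total: 210 + 0 = 210.

210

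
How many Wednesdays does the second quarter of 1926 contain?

April 1, 1926 is a Thursday.
The range spans 91 days (inclusive of both endpoints).
91 = 7 × 13, so the span is exactly 13 full weeks.
Each full week contributes one Wednesday: 13 so far.

13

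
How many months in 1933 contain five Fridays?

4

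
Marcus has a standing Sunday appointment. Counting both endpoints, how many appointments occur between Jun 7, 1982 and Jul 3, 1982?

3

Jun 7, 1982 is a Monday.
The range spans 27 days (inclusive of both endpoints).
27 = 7 × 3 + 6, so there are 3 full weeks plus 6 extra days.
Each full week contributes one Sunday: 3 so far.
The 6 extra days are Monday, Tuesday, Wednesday, Thursday, Friday, Saturday — none qualify.
Total: 3 + 0 = 3.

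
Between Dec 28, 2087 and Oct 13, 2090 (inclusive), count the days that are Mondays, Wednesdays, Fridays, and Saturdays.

583

Dec 28, 2087 is a Sunday.
That's 1021 days from start to end, counting both.
1021 = 7 × 145 + 6, so there are 145 full weeks plus 6 extra days.
Each full week contributes 4 days from the set (Mon, Wed, Fri, Sat): 145 × 4 = 580.
The 6 extra days are Sun, Mon, Tue, Wed, Thu, Fri — 3 of them qualify.
Total: 580 + 3 = 583.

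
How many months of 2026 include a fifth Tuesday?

4

A month has five Tuesdays exactly when Tuesday falls within its first (length − 28) days.
Jan: 31 days, starts Thu → 5 of Thu, Fri, Sat
Feb: 28 days, starts Sun → 5 of (none)
Mar: 31 days, starts Sun → 5 of Sun, Mon, Tue ✓
Apr: 30 days, starts Wed → 5 of Wed, Thu
May: 31 days, starts Fri → 5 of Fri, Sat, Sun
Jun: 30 days, starts Mon → 5 of Mon, Tue ✓
Jul: 31 days, starts Wed → 5 of Wed, Thu, Fri
Aug: 31 days, starts Sat → 5 of Sat, Sun, Mon
Sep: 30 days, starts Tue → 5 of Tue, Wed ✓
Oct: 31 days, starts Thu → 5 of Thu, Fri, Sat
Nov: 30 days, starts Sun → 5 of Sun, Mon
Dec: 31 days, starts Tue → 5 of Tue, Wed, Thu ✓
Months with five Tuesdays: Mar, Jun, Sep, Dec.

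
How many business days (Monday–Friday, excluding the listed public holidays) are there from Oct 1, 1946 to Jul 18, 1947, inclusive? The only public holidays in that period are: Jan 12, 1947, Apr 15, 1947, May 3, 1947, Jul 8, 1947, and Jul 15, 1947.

Oct 1, 1946 is a Tuesday.
The range spans 291 days (inclusive of both endpoints).
291 = 7 × 41 + 4, so there are 41 full weeks plus 4 extra days.
Each full week contributes 5 weekdays (Mon–Fri): 41 × 5 = 205.
The 4 extra days are Tuesday, Wednesday, Thursday, Friday — 4 of them qualify.
Total: 205 + 4 = 209.
Holidays: Jan 12, 1947 (Sun); Apr 15, 1947 (Tue); May 3, 1947 (Sat); Jul 8, 1947 (Tue); Jul 15, 1947 (Tue).
3 of the 5 holidays fall on weekdays; the rest are weekends and were already excluded.
Business days: 209 − 3 = 206.

206 business days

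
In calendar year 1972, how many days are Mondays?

January 1, 1972 is a Saturday.
The range spans 366 days (inclusive of both endpoints).
366 = 7 × 52 + 2, so there are 52 full weeks plus 2 extra days.
Each full week contributes one Monday: 52 so far.
The 2 extra days are Sat, Sun — none qualify.
Total: 52 + 0 = 52.

52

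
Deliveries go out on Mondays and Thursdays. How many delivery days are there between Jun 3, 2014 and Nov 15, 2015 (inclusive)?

Jun 3, 2014 is a Tuesday.
The range spans 531 days (inclusive of both endpoints).
531 = 7 × 75 + 6, so there are 75 full weeks plus 6 extra days.
Each full week contributes 2 days from the set (Mon, Thu): 75 × 2 = 150.
The 6 extra days are Tuesday, Wednesday, Thursday, Friday, Saturday, Sunday — 1 of them qualifies.
Total: 150 + 1 = 151.

151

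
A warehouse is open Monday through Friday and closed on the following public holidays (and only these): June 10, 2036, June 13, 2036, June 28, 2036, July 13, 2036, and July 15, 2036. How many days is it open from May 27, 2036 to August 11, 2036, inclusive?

May 27, 2036 is a Tuesday.
That's 77 days from start to end, counting both.
77 = 7 × 11, so the span is exactly 11 full weeks.
Each full week contributes 5 weekdays (Mon–Fri): 11 × 5 = 55.
Holidays: June 10, 2036 (Tue); June 13, 2036 (Fri); June 28, 2036 (Sat); July 13, 2036 (Sun); July 15, 2036 (Tue).
3 of the 5 holidays fall on weekdays; the rest are weekends and were already excluded.
Business days: 55 − 3 = 52.

52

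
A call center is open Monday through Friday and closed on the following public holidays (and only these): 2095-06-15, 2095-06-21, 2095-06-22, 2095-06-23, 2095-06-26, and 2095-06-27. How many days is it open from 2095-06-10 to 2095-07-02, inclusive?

2095-06-10 is a Friday.
The range spans 23 days (inclusive of both endpoints).
23 = 7 × 3 + 2, so there are 3 full weeks plus 2 extra days.
Each full week contributes 5 weekdays (Mon–Fri): 3 × 5 = 15.
The 2 extra days are Fri, Sat — 1 of them qualifies.
Total: 15 + 1 = 16.
Holidays: 2095-06-15 (Wed); 2095-06-21 (Tue); 2095-06-22 (Wed); 2095-06-23 (Thu); 2095-06-26 (Sun); 2095-06-27 (Mon).
5 of the 6 holidays fall on weekdays; the rest are weekends and were already excluded.
Business days: 16 − 5 = 11.

11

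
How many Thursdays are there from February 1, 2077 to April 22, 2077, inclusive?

February 1, 2077 is a Monday.
That's 81 days from start to end, counting both.
81 = 7 × 11 + 4, so there are 11 full weeks plus 4 extra days.
Each full week contributes one Thursday: 11 so far.
The 4 extra days are Mon, Tue, Wed, Thu — 1 of them qualifies.
Total: 11 + 1 = 12.

12 Thursdays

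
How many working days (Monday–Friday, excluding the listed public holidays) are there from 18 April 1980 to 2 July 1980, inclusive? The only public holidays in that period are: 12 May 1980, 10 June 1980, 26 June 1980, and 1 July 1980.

18 April 1980 is a Friday.
The range spans 76 days (inclusive of both endpoints).
76 = 7 × 10 + 6, so there are 10 full weeks plus 6 extra days.
Each full week contributes 5 weekdays (Mon–Fri): 10 × 5 = 50.
The 6 extra days are Fri, Sat, Sun, Mon, Tue, Wed — 4 of them qualify.
Total: 50 + 4 = 54.
Holidays: 12 May 1980 (Mon); 10 June 1980 (Tue); 26 June 1980 (Thu); 1 July 1980 (Tue).
All 4 holidays fall on weekdays, so subtract 4.
Business days: 54 − 4 = 50.

50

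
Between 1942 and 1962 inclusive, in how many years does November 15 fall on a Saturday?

3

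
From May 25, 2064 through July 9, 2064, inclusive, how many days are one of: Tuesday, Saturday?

13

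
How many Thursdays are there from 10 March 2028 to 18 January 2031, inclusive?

149 Thursdays

10 March 2028 is a Friday.
From 10 March 2028 to 18 January 2031 is 1045 days inclusive.
1045 = 7 × 149 + 2, so there are 149 full weeks plus 2 extra days.
Each full week contributes one Thursday: 149 so far.
The 2 extra days are Friday, Saturday — none qualify.
Total: 149 + 0 = 149.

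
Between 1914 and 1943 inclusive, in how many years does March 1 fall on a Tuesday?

4

Day of week of March 1 in each year:
1914: Sun, 1915: Mon, 1916: Wed, 1917: Thu, 1918: Fri, 1919: Sat, 1920: Mon, 1921: Tue ✓, 1922: Wed, 1923: Thu, 1924: Sat, 1925: Sun, 1926: Mon, 1927: Tue ✓, 1928: Thu, 1929: Fri, 1930: Sat, 1931: Sun, 1932: Tue ✓, 1933: Wed, 1934: Thu, 1935: Fri, 1936: Sun, 1937: Mon, 1938: Tue ✓, 1939: Wed, 1940: Fri, 1941: Sat, 1942: Sun, 1943: Mon
Tuesdays: 1921, 1927, 1932, 1938.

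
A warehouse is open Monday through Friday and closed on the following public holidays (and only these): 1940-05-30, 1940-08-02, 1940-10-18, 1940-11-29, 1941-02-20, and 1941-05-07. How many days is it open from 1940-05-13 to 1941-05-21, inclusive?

262 business days

1940-05-13 is a Monday.
That's 374 days from start to end, counting both.
374 = 7 × 53 + 3, so there are 53 full weeks plus 3 extra days.
Each full week contributes 5 weekdays (Mon–Fri): 53 × 5 = 265.
The 3 extra days are Mon, Tue, Wed — 3 of them qualify.
Total: 265 + 3 = 268.
Holidays: 1940-05-30 (Thu); 1940-08-02 (Fri); 1940-10-18 (Fri); 1940-11-29 (Fri); 1941-02-20 (Thu); 1941-05-07 (Wed).
All 6 holidays fall on weekdays, so subtract 6.
Business days: 268 − 6 = 262.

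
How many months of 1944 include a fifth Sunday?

5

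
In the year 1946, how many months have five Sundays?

4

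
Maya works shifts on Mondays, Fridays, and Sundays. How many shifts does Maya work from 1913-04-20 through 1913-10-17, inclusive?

78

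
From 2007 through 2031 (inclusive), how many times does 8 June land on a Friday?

4

Day of week of June 8 in each year:
2007: Fri ✓, 2008: Sun, 2009: Mon, 2010: Tue, 2011: Wed, 2012: Fri ✓, 2013: Sat, 2014: Sun, 2015: Mon, 2016: Wed, 2017: Thu, 2018: Fri ✓, 2019: Sat, 2020: Mon, 2021: Tue, 2022: Wed, 2023: Thu, 2024: Sat, 2025: Sun, 2026: Mon, 2027: Tue, 2028: Thu, 2029: Fri ✓, 2030: Sat, 2031: Sun
Fridays: 2007, 2012, 2018, 2029.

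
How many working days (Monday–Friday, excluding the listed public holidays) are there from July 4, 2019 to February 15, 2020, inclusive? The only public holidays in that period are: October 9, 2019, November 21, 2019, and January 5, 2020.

160

July 4, 2019 is a Thursday.
The range spans 227 days (inclusive of both endpoints).
227 = 7 × 32 + 3, so there are 32 full weeks plus 3 extra days.
Each full week contributes 5 weekdays (Mon–Fri): 32 × 5 = 160.
The 3 extra days are Thu, Fri, Sat — 2 of them qualify.
Total: 160 + 2 = 162.
Holidays: October 9, 2019 (Wed); November 21, 2019 (Thu); January 5, 2020 (Sun).
2 of the 3 holidays fall on weekdays; the rest are weekends and were already excluded.
Business days: 162 − 2 = 160.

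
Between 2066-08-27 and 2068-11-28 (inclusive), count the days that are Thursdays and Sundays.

235

2066-08-27 is a Friday.
The range spans 825 days (inclusive of both endpoints).
825 = 7 × 117 + 6, so there are 117 full weeks plus 6 extra days.
Each full week contributes 2 days from the set (Thu, Sun): 117 × 2 = 234.
The 6 extra days are Friday, Saturday, Sunday, Monday, Tuesday, Wednesday — 1 of them qualifies.
Total: 234 + 1 = 235.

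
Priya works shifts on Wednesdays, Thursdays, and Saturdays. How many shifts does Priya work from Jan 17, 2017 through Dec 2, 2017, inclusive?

Jan 17, 2017 is a Tuesday.
The range spans 320 days (inclusive of both endpoints).
320 = 7 × 45 + 5, so there are 45 full weeks plus 5 extra days.
Each full week contributes 3 days from the set (Wed, Thu, Sat): 45 × 3 = 135.
The 5 extra days are Tue, Wed, Thu, Fri, Sat — 3 of them qualify.
Total: 135 + 3 = 138.

138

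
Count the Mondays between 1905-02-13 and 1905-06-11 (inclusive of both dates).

1905-02-13 is a Monday.
That's 119 days from start to end, counting both.
119 = 7 × 17, so the span is exactly 17 full weeks.
Each full week contributes one Monday: 17 so far.

17 Mondays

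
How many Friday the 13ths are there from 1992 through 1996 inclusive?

Friday-the-13ths by year:
1992: Mar, Nov
1993: Aug
1994: May
1995: Jan, Oct
1996: Sep, Dec

8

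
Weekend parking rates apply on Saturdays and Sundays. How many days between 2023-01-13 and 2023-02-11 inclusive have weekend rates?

9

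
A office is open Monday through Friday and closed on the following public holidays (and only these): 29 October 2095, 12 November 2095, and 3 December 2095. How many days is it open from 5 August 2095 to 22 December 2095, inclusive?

5 August 2095 is a Friday.
From 5 August 2095 to 22 December 2095 is 140 days inclusive.
140 = 7 × 20, so the span is exactly 20 full weeks.
Each full week contributes 5 weekdays (Mon–Fri): 20 × 5 = 100.
Holidays: 29 October 2095 (Sat); 12 November 2095 (Sat); 3 December 2095 (Sat).
None of the 3 holidays fall on a weekday, so nothing to subtract.
Business days: 100 − 0 = 100.

100 business days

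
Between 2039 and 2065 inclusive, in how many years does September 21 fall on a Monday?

Day of week of September 21 in each year:
2039: Wed, 2040: Fri, 2041: Sat, 2042: Sun, 2043: Mon ✓, 2044: Wed, 2045: Thu, 2046: Fri, 2047: Sat, 2048: Mon ✓, 2049: Tue, 2050: Wed, 2051: Thu, 2052: Sat, 2053: Sun, 2054: Mon ✓, 2055: Tue, 2056: Thu, 2057: Fri, 2058: Sat, 2059: Sun, 2060: Tue, 2061: Wed, 2062: Thu, 2063: Fri, 2064: Sun, 2065: Mon ✓
Mondays: 2043, 2048, 2054, 2065.

4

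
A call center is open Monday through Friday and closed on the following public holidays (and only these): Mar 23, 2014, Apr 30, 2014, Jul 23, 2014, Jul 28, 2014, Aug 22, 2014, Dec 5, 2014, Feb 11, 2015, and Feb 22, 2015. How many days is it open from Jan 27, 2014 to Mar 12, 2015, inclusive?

288 business days

Jan 27, 2014 is a Monday.
That's 410 days from start to end, counting both.
410 = 7 × 58 + 4, so there are 58 full weeks plus 4 extra days.
Each full week contributes 5 weekdays (Mon–Fri): 58 × 5 = 290.
The 4 extra days are Monday, Tuesday, Wednesday, Thursday — 4 of them qualify.
Total: 290 + 4 = 294.
Holidays: Mar 23, 2014 (Sun); Apr 30, 2014 (Wed); Jul 23, 2014 (Wed); Jul 28, 2014 (Mon); Aug 22, 2014 (Fri); Dec 5, 2014 (Fri); Feb 11, 2015 (Wed); Feb 22, 2015 (Sun).
6 of the 8 holidays fall on weekdays; the rest are weekends and were already excluded.
Business days: 294 − 6 = 288.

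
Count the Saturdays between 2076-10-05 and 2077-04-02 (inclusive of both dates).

2076-10-05 is a Monday.
That's 180 days from start to end, counting both.
180 = 7 × 25 + 5, so there are 25 full weeks plus 5 extra days.
Each full week contributes one Saturday: 25 so far.
The 5 extra days are Monday, Tuesday, Wednesday, Thursday, Friday — none qualify.
Total: 25 + 0 = 25.

25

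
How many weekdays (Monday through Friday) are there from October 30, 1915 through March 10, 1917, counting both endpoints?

355 weekdays

October 30, 1915 is a Saturday.
That's 498 days from start to end, counting both.
498 = 7 × 71 + 1, so there are 71 full weeks plus 1 extra day.
Each full week contributes 5 weekdays (Mon–Fri): 71 × 5 = 355.
The 1 extra day is Sat — none qualify.
Total: 355 + 0 = 355.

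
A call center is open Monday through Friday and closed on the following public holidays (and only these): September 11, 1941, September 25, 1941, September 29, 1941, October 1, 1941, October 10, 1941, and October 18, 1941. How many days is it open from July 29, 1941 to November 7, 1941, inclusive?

July 29, 1941 is a Tuesday.
That's 102 days from start to end, counting both.
102 = 7 × 14 + 4, so there are 14 full weeks plus 4 extra days.
Each full week contributes 5 weekdays (Mon–Fri): 14 × 5 = 70.
The 4 extra days are Tue, Wed, Thu, Fri — 4 of them qualify.
Total: 70 + 4 = 74.
Holidays: September 11, 1941 (Thu); September 25, 1941 (Thu); September 29, 1941 (Mon); October 1, 1941 (Wed); October 10, 1941 (Fri); October 18, 1941 (Sat).
5 of the 6 holidays fall on weekdays; the rest are weekends and were already excluded.
Business days: 74 − 5 = 69.

69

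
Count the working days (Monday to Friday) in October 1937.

21

Oct 1, 1937 is a Friday.
From Oct 1, 1937 to Oct 31, 1937 is 31 days inclusive.
31 = 7 × 4 + 3, so there are 4 full weeks plus 3 extra days.
Each full week contributes 5 weekdays (Mon–Fri): 4 × 5 = 20.
The 3 extra days are Fri, Sat, Sun — 1 of them qualifies.
Total: 20 + 1 = 21.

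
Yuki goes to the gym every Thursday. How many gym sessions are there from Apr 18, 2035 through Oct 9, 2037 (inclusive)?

Apr 18, 2035 is a Wednesday.
The range spans 906 days (inclusive of both endpoints).
906 = 7 × 129 + 3, so there are 129 full weeks plus 3 extra days.
Each full week contributes one Thursday: 129 so far.
The 3 extra days are Wednesday, Thursday, Friday — 1 of them qualifies.
Total: 129 + 1 = 130.

130 Thursdays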